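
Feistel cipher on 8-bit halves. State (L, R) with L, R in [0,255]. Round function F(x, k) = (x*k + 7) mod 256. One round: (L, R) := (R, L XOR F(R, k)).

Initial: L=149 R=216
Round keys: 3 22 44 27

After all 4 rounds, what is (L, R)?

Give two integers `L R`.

Round 1 (k=3): L=216 R=26
Round 2 (k=22): L=26 R=155
Round 3 (k=44): L=155 R=177
Round 4 (k=27): L=177 R=41

Answer: 177 41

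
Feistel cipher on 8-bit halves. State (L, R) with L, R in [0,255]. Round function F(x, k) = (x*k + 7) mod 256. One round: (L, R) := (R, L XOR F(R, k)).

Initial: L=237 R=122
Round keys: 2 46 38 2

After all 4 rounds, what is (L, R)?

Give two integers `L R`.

Round 1 (k=2): L=122 R=22
Round 2 (k=46): L=22 R=129
Round 3 (k=38): L=129 R=59
Round 4 (k=2): L=59 R=252

Answer: 59 252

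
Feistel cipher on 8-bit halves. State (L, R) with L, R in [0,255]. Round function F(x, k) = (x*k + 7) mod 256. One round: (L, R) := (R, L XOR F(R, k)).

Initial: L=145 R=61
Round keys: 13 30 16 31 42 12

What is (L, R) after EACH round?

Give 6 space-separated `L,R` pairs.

Answer: 61,177 177,248 248,54 54,105 105,119 119,242

Derivation:
Round 1 (k=13): L=61 R=177
Round 2 (k=30): L=177 R=248
Round 3 (k=16): L=248 R=54
Round 4 (k=31): L=54 R=105
Round 5 (k=42): L=105 R=119
Round 6 (k=12): L=119 R=242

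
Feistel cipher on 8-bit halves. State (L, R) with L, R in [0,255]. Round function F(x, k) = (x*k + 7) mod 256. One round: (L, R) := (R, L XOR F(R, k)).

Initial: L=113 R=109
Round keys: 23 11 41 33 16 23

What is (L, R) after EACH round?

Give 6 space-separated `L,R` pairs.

Answer: 109,163 163,101 101,151 151,27 27,32 32,252

Derivation:
Round 1 (k=23): L=109 R=163
Round 2 (k=11): L=163 R=101
Round 3 (k=41): L=101 R=151
Round 4 (k=33): L=151 R=27
Round 5 (k=16): L=27 R=32
Round 6 (k=23): L=32 R=252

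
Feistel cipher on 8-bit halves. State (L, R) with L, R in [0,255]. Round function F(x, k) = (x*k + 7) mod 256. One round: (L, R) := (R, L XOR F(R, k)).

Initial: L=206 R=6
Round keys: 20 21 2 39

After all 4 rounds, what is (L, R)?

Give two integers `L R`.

Answer: 170 103

Derivation:
Round 1 (k=20): L=6 R=177
Round 2 (k=21): L=177 R=138
Round 3 (k=2): L=138 R=170
Round 4 (k=39): L=170 R=103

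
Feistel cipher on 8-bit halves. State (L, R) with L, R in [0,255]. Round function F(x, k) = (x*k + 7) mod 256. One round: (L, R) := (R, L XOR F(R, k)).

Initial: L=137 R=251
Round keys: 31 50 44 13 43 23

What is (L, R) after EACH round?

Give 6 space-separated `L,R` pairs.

Round 1 (k=31): L=251 R=229
Round 2 (k=50): L=229 R=58
Round 3 (k=44): L=58 R=26
Round 4 (k=13): L=26 R=99
Round 5 (k=43): L=99 R=178
Round 6 (k=23): L=178 R=102

Answer: 251,229 229,58 58,26 26,99 99,178 178,102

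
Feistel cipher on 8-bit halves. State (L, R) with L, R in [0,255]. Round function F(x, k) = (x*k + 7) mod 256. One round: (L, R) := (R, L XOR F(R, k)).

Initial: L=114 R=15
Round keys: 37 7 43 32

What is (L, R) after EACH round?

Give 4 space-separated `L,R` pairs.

Round 1 (k=37): L=15 R=64
Round 2 (k=7): L=64 R=200
Round 3 (k=43): L=200 R=223
Round 4 (k=32): L=223 R=47

Answer: 15,64 64,200 200,223 223,47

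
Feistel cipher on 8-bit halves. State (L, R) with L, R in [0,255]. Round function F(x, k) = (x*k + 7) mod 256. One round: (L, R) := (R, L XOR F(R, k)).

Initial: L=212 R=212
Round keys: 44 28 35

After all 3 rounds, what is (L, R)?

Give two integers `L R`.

Answer: 15 183

Derivation:
Round 1 (k=44): L=212 R=163
Round 2 (k=28): L=163 R=15
Round 3 (k=35): L=15 R=183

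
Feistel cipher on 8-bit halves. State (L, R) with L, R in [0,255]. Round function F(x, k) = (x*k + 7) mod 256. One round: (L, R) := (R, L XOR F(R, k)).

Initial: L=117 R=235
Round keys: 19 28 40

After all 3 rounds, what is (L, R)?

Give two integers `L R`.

Answer: 152 202

Derivation:
Round 1 (k=19): L=235 R=13
Round 2 (k=28): L=13 R=152
Round 3 (k=40): L=152 R=202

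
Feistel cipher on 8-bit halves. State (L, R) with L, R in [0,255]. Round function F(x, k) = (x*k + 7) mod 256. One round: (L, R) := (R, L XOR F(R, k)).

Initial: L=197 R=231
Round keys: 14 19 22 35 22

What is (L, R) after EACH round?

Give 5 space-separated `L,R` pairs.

Round 1 (k=14): L=231 R=108
Round 2 (k=19): L=108 R=236
Round 3 (k=22): L=236 R=35
Round 4 (k=35): L=35 R=60
Round 5 (k=22): L=60 R=12

Answer: 231,108 108,236 236,35 35,60 60,12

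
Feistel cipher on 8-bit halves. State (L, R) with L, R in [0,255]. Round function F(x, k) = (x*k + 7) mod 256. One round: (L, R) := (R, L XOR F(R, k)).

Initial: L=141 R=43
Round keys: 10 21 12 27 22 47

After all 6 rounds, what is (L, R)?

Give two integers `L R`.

Round 1 (k=10): L=43 R=56
Round 2 (k=21): L=56 R=180
Round 3 (k=12): L=180 R=79
Round 4 (k=27): L=79 R=232
Round 5 (k=22): L=232 R=184
Round 6 (k=47): L=184 R=39

Answer: 184 39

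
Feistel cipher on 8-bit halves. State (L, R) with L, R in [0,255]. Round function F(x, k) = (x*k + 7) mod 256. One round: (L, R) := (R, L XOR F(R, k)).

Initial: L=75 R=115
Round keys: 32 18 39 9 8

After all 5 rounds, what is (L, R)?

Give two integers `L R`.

Round 1 (k=32): L=115 R=44
Round 2 (k=18): L=44 R=108
Round 3 (k=39): L=108 R=87
Round 4 (k=9): L=87 R=122
Round 5 (k=8): L=122 R=128

Answer: 122 128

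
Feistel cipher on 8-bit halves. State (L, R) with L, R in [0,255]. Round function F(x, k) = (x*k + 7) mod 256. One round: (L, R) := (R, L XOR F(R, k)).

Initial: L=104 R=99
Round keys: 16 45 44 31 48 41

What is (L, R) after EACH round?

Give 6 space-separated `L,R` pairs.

Round 1 (k=16): L=99 R=95
Round 2 (k=45): L=95 R=217
Round 3 (k=44): L=217 R=12
Round 4 (k=31): L=12 R=162
Round 5 (k=48): L=162 R=107
Round 6 (k=41): L=107 R=136

Answer: 99,95 95,217 217,12 12,162 162,107 107,136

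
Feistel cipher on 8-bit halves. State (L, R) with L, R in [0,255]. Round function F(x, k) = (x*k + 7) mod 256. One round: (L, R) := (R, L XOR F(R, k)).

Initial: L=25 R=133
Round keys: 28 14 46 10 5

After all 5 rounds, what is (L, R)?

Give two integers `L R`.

Answer: 103 123

Derivation:
Round 1 (k=28): L=133 R=138
Round 2 (k=14): L=138 R=22
Round 3 (k=46): L=22 R=113
Round 4 (k=10): L=113 R=103
Round 5 (k=5): L=103 R=123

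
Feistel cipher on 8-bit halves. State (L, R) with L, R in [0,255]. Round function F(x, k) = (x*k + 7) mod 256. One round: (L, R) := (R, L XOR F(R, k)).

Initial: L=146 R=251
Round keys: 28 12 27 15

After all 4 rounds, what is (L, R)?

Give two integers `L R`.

Round 1 (k=28): L=251 R=233
Round 2 (k=12): L=233 R=8
Round 3 (k=27): L=8 R=54
Round 4 (k=15): L=54 R=57

Answer: 54 57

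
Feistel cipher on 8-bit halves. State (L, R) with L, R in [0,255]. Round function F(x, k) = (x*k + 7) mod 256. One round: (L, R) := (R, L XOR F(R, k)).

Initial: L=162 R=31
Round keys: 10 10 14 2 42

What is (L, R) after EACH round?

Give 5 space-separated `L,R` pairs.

Answer: 31,159 159,34 34,124 124,221 221,53

Derivation:
Round 1 (k=10): L=31 R=159
Round 2 (k=10): L=159 R=34
Round 3 (k=14): L=34 R=124
Round 4 (k=2): L=124 R=221
Round 5 (k=42): L=221 R=53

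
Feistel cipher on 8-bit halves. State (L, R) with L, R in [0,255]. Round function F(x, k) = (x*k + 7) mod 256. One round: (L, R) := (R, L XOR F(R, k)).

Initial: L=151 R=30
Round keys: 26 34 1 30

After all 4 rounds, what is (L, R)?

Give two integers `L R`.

Answer: 28 222

Derivation:
Round 1 (k=26): L=30 R=132
Round 2 (k=34): L=132 R=145
Round 3 (k=1): L=145 R=28
Round 4 (k=30): L=28 R=222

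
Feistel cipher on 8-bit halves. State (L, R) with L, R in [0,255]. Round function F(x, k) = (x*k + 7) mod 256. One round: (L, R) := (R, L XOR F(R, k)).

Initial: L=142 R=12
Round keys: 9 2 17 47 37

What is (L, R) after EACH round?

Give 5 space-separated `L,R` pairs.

Round 1 (k=9): L=12 R=253
Round 2 (k=2): L=253 R=13
Round 3 (k=17): L=13 R=25
Round 4 (k=47): L=25 R=147
Round 5 (k=37): L=147 R=95

Answer: 12,253 253,13 13,25 25,147 147,95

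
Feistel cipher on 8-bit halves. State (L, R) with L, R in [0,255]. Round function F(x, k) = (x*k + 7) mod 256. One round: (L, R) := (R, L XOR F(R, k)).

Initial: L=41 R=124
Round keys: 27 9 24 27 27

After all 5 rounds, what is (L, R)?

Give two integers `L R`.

Answer: 19 197

Derivation:
Round 1 (k=27): L=124 R=50
Round 2 (k=9): L=50 R=181
Round 3 (k=24): L=181 R=205
Round 4 (k=27): L=205 R=19
Round 5 (k=27): L=19 R=197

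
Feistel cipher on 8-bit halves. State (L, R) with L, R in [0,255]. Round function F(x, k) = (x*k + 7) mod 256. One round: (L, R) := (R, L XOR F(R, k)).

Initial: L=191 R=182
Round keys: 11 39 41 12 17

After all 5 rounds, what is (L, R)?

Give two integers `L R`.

Answer: 160 135

Derivation:
Round 1 (k=11): L=182 R=102
Round 2 (k=39): L=102 R=39
Round 3 (k=41): L=39 R=32
Round 4 (k=12): L=32 R=160
Round 5 (k=17): L=160 R=135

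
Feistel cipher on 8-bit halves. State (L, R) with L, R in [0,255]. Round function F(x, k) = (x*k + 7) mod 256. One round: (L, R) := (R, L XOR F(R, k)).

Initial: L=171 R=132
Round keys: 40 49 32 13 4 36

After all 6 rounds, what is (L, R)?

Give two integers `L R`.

Round 1 (k=40): L=132 R=12
Round 2 (k=49): L=12 R=215
Round 3 (k=32): L=215 R=235
Round 4 (k=13): L=235 R=33
Round 5 (k=4): L=33 R=96
Round 6 (k=36): L=96 R=166

Answer: 96 166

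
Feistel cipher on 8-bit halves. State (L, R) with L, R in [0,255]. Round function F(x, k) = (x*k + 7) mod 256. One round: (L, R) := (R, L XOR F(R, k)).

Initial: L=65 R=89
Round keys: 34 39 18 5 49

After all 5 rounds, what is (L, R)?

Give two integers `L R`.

Round 1 (k=34): L=89 R=152
Round 2 (k=39): L=152 R=118
Round 3 (k=18): L=118 R=203
Round 4 (k=5): L=203 R=136
Round 5 (k=49): L=136 R=196

Answer: 136 196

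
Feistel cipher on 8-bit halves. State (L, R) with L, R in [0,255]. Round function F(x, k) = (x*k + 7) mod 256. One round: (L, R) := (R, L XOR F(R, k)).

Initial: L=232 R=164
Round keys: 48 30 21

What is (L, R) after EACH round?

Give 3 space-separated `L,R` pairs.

Answer: 164,47 47,45 45,151

Derivation:
Round 1 (k=48): L=164 R=47
Round 2 (k=30): L=47 R=45
Round 3 (k=21): L=45 R=151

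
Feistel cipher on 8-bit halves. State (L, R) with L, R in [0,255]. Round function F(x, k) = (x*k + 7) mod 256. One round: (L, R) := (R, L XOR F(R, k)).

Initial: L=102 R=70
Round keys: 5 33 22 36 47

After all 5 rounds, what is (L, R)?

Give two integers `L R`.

Round 1 (k=5): L=70 R=3
Round 2 (k=33): L=3 R=44
Round 3 (k=22): L=44 R=204
Round 4 (k=36): L=204 R=155
Round 5 (k=47): L=155 R=176

Answer: 155 176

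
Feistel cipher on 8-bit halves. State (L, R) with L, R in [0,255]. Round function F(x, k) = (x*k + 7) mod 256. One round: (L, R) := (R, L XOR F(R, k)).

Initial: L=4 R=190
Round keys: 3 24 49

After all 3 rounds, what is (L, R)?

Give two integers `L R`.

Answer: 193 189

Derivation:
Round 1 (k=3): L=190 R=69
Round 2 (k=24): L=69 R=193
Round 3 (k=49): L=193 R=189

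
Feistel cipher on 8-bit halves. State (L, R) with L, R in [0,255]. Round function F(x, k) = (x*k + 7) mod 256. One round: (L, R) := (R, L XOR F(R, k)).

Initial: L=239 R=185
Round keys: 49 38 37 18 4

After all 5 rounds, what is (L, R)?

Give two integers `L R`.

Round 1 (k=49): L=185 R=159
Round 2 (k=38): L=159 R=24
Round 3 (k=37): L=24 R=224
Round 4 (k=18): L=224 R=223
Round 5 (k=4): L=223 R=99

Answer: 223 99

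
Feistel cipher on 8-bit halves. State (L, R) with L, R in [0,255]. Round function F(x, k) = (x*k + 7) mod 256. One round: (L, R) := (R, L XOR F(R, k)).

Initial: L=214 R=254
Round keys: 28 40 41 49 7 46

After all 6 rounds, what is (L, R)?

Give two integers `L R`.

Round 1 (k=28): L=254 R=25
Round 2 (k=40): L=25 R=17
Round 3 (k=41): L=17 R=217
Round 4 (k=49): L=217 R=129
Round 5 (k=7): L=129 R=87
Round 6 (k=46): L=87 R=40

Answer: 87 40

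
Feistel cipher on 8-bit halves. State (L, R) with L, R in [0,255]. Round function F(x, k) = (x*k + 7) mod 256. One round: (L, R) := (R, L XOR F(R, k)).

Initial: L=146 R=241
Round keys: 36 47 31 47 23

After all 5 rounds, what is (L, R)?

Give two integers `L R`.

Round 1 (k=36): L=241 R=121
Round 2 (k=47): L=121 R=207
Round 3 (k=31): L=207 R=97
Round 4 (k=47): L=97 R=25
Round 5 (k=23): L=25 R=39

Answer: 25 39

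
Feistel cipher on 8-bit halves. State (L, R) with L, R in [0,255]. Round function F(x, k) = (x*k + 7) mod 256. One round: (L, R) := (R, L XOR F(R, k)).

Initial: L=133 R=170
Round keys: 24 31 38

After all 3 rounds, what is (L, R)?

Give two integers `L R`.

Round 1 (k=24): L=170 R=114
Round 2 (k=31): L=114 R=127
Round 3 (k=38): L=127 R=147

Answer: 127 147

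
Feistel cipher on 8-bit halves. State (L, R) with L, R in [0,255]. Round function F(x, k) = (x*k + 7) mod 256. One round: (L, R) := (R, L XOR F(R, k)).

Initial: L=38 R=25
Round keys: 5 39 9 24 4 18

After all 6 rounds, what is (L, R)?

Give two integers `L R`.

Answer: 98 216

Derivation:
Round 1 (k=5): L=25 R=162
Round 2 (k=39): L=162 R=172
Round 3 (k=9): L=172 R=177
Round 4 (k=24): L=177 R=51
Round 5 (k=4): L=51 R=98
Round 6 (k=18): L=98 R=216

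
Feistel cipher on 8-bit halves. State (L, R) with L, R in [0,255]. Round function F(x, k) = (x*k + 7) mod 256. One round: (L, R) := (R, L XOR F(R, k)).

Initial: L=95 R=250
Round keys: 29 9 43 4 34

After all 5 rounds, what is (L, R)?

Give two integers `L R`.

Answer: 8 101

Derivation:
Round 1 (k=29): L=250 R=6
Round 2 (k=9): L=6 R=199
Round 3 (k=43): L=199 R=114
Round 4 (k=4): L=114 R=8
Round 5 (k=34): L=8 R=101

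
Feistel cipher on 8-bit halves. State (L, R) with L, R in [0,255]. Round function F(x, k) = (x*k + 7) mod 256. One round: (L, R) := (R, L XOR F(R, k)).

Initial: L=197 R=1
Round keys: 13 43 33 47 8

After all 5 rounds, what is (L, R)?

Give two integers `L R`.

Round 1 (k=13): L=1 R=209
Round 2 (k=43): L=209 R=35
Round 3 (k=33): L=35 R=91
Round 4 (k=47): L=91 R=159
Round 5 (k=8): L=159 R=164

Answer: 159 164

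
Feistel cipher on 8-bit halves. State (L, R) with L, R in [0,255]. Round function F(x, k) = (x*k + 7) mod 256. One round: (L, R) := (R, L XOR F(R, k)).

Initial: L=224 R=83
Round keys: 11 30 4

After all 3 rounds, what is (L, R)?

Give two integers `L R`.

Answer: 68 111

Derivation:
Round 1 (k=11): L=83 R=120
Round 2 (k=30): L=120 R=68
Round 3 (k=4): L=68 R=111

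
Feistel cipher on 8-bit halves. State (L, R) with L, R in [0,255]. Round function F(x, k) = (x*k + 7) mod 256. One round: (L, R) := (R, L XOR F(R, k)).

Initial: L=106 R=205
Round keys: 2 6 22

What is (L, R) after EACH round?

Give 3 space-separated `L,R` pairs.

Round 1 (k=2): L=205 R=203
Round 2 (k=6): L=203 R=4
Round 3 (k=22): L=4 R=148

Answer: 205,203 203,4 4,148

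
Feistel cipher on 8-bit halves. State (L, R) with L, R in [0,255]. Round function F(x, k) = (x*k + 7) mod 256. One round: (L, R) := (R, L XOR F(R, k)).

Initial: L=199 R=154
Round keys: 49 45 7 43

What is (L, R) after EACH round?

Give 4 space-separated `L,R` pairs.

Answer: 154,70 70,207 207,246 246,150

Derivation:
Round 1 (k=49): L=154 R=70
Round 2 (k=45): L=70 R=207
Round 3 (k=7): L=207 R=246
Round 4 (k=43): L=246 R=150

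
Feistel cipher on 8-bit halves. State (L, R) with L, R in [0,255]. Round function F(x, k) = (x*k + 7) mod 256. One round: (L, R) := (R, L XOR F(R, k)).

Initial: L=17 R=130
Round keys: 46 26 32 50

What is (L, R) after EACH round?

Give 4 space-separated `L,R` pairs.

Answer: 130,114 114,25 25,85 85,184

Derivation:
Round 1 (k=46): L=130 R=114
Round 2 (k=26): L=114 R=25
Round 3 (k=32): L=25 R=85
Round 4 (k=50): L=85 R=184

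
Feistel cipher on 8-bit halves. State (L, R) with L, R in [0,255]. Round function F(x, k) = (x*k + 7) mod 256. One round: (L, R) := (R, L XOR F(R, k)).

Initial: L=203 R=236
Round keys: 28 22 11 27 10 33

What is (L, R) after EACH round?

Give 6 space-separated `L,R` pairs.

Answer: 236,28 28,131 131,180 180,128 128,179 179,154

Derivation:
Round 1 (k=28): L=236 R=28
Round 2 (k=22): L=28 R=131
Round 3 (k=11): L=131 R=180
Round 4 (k=27): L=180 R=128
Round 5 (k=10): L=128 R=179
Round 6 (k=33): L=179 R=154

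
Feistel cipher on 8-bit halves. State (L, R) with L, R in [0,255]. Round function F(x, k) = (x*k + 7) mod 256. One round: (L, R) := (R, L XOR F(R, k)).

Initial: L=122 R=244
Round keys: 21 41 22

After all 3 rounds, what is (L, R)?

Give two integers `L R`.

Round 1 (k=21): L=244 R=113
Round 2 (k=41): L=113 R=212
Round 3 (k=22): L=212 R=78

Answer: 212 78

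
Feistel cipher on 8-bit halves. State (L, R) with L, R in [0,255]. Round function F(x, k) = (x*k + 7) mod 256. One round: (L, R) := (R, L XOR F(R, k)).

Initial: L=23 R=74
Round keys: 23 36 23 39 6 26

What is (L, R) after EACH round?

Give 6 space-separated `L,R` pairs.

Answer: 74,186 186,101 101,160 160,2 2,179 179,55

Derivation:
Round 1 (k=23): L=74 R=186
Round 2 (k=36): L=186 R=101
Round 3 (k=23): L=101 R=160
Round 4 (k=39): L=160 R=2
Round 5 (k=6): L=2 R=179
Round 6 (k=26): L=179 R=55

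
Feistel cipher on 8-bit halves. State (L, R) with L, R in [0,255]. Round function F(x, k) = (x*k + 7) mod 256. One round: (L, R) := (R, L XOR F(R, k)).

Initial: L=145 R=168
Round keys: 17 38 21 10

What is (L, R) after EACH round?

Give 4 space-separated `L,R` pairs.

Answer: 168,190 190,147 147,168 168,4

Derivation:
Round 1 (k=17): L=168 R=190
Round 2 (k=38): L=190 R=147
Round 3 (k=21): L=147 R=168
Round 4 (k=10): L=168 R=4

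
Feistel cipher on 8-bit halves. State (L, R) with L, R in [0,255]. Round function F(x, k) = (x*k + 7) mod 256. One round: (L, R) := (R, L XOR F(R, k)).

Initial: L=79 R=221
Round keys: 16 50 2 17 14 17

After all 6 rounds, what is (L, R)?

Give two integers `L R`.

Answer: 164 251

Derivation:
Round 1 (k=16): L=221 R=152
Round 2 (k=50): L=152 R=106
Round 3 (k=2): L=106 R=67
Round 4 (k=17): L=67 R=16
Round 5 (k=14): L=16 R=164
Round 6 (k=17): L=164 R=251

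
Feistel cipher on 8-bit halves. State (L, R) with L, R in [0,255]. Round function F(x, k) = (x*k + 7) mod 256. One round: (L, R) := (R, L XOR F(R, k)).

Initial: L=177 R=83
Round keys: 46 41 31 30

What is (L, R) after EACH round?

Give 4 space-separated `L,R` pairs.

Round 1 (k=46): L=83 R=64
Round 2 (k=41): L=64 R=20
Round 3 (k=31): L=20 R=51
Round 4 (k=30): L=51 R=21

Answer: 83,64 64,20 20,51 51,21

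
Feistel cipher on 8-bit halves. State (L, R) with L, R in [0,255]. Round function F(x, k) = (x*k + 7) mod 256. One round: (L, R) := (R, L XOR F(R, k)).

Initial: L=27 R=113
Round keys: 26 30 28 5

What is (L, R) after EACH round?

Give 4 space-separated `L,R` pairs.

Answer: 113,154 154,98 98,37 37,162

Derivation:
Round 1 (k=26): L=113 R=154
Round 2 (k=30): L=154 R=98
Round 3 (k=28): L=98 R=37
Round 4 (k=5): L=37 R=162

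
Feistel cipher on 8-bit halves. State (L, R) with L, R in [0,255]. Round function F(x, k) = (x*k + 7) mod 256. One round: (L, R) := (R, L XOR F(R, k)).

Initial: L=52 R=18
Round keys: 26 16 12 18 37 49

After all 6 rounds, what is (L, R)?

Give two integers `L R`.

Round 1 (k=26): L=18 R=239
Round 2 (k=16): L=239 R=229
Round 3 (k=12): L=229 R=44
Round 4 (k=18): L=44 R=250
Round 5 (k=37): L=250 R=5
Round 6 (k=49): L=5 R=6

Answer: 5 6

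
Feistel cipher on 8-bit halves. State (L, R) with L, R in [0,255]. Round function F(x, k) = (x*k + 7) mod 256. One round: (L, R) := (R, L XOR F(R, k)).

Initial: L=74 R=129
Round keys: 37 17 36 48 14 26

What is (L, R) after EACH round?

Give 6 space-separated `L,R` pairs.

Answer: 129,230 230,204 204,81 81,251 251,144 144,92

Derivation:
Round 1 (k=37): L=129 R=230
Round 2 (k=17): L=230 R=204
Round 3 (k=36): L=204 R=81
Round 4 (k=48): L=81 R=251
Round 5 (k=14): L=251 R=144
Round 6 (k=26): L=144 R=92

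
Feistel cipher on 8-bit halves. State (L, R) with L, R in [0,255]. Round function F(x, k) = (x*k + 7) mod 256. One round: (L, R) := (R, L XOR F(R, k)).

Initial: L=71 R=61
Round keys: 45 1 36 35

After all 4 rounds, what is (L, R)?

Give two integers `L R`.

Answer: 180 16

Derivation:
Round 1 (k=45): L=61 R=135
Round 2 (k=1): L=135 R=179
Round 3 (k=36): L=179 R=180
Round 4 (k=35): L=180 R=16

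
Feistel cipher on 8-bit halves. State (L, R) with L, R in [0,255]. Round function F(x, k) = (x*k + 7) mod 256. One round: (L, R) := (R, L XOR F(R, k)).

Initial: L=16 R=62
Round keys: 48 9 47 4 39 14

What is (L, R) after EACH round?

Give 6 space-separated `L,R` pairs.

Answer: 62,183 183,72 72,136 136,111 111,120 120,248

Derivation:
Round 1 (k=48): L=62 R=183
Round 2 (k=9): L=183 R=72
Round 3 (k=47): L=72 R=136
Round 4 (k=4): L=136 R=111
Round 5 (k=39): L=111 R=120
Round 6 (k=14): L=120 R=248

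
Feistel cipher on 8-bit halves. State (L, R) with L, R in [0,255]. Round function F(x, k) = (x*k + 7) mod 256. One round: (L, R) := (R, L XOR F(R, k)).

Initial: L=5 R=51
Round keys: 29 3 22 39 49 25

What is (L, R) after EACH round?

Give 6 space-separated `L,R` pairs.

Answer: 51,203 203,91 91,18 18,158 158,87 87,24

Derivation:
Round 1 (k=29): L=51 R=203
Round 2 (k=3): L=203 R=91
Round 3 (k=22): L=91 R=18
Round 4 (k=39): L=18 R=158
Round 5 (k=49): L=158 R=87
Round 6 (k=25): L=87 R=24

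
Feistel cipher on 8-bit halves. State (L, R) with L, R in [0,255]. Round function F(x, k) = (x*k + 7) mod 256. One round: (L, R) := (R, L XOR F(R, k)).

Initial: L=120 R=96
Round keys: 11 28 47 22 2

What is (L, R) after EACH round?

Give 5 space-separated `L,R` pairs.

Answer: 96,95 95,11 11,83 83,34 34,24

Derivation:
Round 1 (k=11): L=96 R=95
Round 2 (k=28): L=95 R=11
Round 3 (k=47): L=11 R=83
Round 4 (k=22): L=83 R=34
Round 5 (k=2): L=34 R=24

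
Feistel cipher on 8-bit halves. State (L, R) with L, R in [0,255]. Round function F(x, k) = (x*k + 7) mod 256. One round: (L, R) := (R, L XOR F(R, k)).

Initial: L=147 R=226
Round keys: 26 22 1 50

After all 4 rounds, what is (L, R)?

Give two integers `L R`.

Answer: 116 186

Derivation:
Round 1 (k=26): L=226 R=104
Round 2 (k=22): L=104 R=21
Round 3 (k=1): L=21 R=116
Round 4 (k=50): L=116 R=186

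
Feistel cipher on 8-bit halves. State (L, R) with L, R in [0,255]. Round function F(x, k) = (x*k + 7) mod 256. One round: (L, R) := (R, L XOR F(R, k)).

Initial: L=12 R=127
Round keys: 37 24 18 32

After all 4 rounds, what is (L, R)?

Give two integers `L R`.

Round 1 (k=37): L=127 R=110
Round 2 (k=24): L=110 R=40
Round 3 (k=18): L=40 R=185
Round 4 (k=32): L=185 R=15

Answer: 185 15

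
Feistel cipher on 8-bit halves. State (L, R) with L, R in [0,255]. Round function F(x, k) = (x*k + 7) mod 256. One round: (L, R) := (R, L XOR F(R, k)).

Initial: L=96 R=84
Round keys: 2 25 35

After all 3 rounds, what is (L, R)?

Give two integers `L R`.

Answer: 106 74

Derivation:
Round 1 (k=2): L=84 R=207
Round 2 (k=25): L=207 R=106
Round 3 (k=35): L=106 R=74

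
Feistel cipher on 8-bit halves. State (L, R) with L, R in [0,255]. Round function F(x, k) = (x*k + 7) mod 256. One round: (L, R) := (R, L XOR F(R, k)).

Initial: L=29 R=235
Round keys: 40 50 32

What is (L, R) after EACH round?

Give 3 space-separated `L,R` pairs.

Round 1 (k=40): L=235 R=162
Round 2 (k=50): L=162 R=64
Round 3 (k=32): L=64 R=165

Answer: 235,162 162,64 64,165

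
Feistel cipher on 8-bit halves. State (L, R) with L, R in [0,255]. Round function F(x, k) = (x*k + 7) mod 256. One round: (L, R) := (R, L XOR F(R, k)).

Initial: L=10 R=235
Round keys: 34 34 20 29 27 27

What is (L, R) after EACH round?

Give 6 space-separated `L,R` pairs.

Answer: 235,55 55,190 190,232 232,241 241,154 154,180

Derivation:
Round 1 (k=34): L=235 R=55
Round 2 (k=34): L=55 R=190
Round 3 (k=20): L=190 R=232
Round 4 (k=29): L=232 R=241
Round 5 (k=27): L=241 R=154
Round 6 (k=27): L=154 R=180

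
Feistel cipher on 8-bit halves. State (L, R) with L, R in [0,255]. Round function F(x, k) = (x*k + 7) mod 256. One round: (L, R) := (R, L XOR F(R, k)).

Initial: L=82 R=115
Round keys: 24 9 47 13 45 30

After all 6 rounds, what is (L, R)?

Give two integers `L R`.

Answer: 183 14

Derivation:
Round 1 (k=24): L=115 R=157
Round 2 (k=9): L=157 R=255
Round 3 (k=47): L=255 R=69
Round 4 (k=13): L=69 R=119
Round 5 (k=45): L=119 R=183
Round 6 (k=30): L=183 R=14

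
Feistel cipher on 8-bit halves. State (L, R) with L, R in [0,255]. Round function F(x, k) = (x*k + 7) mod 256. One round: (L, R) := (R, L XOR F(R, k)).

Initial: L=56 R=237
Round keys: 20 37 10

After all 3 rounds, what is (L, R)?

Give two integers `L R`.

Answer: 11 198

Derivation:
Round 1 (k=20): L=237 R=179
Round 2 (k=37): L=179 R=11
Round 3 (k=10): L=11 R=198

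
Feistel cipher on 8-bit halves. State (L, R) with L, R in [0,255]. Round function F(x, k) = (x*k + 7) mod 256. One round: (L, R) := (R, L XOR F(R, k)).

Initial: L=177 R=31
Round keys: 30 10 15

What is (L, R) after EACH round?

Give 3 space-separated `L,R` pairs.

Round 1 (k=30): L=31 R=24
Round 2 (k=10): L=24 R=232
Round 3 (k=15): L=232 R=135

Answer: 31,24 24,232 232,135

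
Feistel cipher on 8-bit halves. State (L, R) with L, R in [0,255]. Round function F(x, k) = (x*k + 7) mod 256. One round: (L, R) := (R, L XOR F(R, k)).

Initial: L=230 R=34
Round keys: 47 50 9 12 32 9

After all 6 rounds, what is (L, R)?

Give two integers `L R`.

Round 1 (k=47): L=34 R=163
Round 2 (k=50): L=163 R=255
Round 3 (k=9): L=255 R=93
Round 4 (k=12): L=93 R=156
Round 5 (k=32): L=156 R=218
Round 6 (k=9): L=218 R=45

Answer: 218 45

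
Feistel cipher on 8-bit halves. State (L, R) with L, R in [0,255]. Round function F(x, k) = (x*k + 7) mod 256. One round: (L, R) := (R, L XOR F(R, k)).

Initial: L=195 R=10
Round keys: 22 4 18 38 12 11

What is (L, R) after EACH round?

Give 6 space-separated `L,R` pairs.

Round 1 (k=22): L=10 R=32
Round 2 (k=4): L=32 R=141
Round 3 (k=18): L=141 R=209
Round 4 (k=38): L=209 R=128
Round 5 (k=12): L=128 R=214
Round 6 (k=11): L=214 R=185

Answer: 10,32 32,141 141,209 209,128 128,214 214,185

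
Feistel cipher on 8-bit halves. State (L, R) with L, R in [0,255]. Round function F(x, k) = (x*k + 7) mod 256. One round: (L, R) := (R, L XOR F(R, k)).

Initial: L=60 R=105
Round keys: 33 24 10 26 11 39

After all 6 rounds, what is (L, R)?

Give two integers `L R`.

Round 1 (k=33): L=105 R=172
Round 2 (k=24): L=172 R=78
Round 3 (k=10): L=78 R=191
Round 4 (k=26): L=191 R=35
Round 5 (k=11): L=35 R=55
Round 6 (k=39): L=55 R=75

Answer: 55 75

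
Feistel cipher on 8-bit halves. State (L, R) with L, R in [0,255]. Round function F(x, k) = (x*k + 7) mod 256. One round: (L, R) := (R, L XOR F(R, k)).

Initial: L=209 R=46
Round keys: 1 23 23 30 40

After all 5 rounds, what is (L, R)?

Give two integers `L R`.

Answer: 118 1

Derivation:
Round 1 (k=1): L=46 R=228
Round 2 (k=23): L=228 R=173
Round 3 (k=23): L=173 R=118
Round 4 (k=30): L=118 R=118
Round 5 (k=40): L=118 R=1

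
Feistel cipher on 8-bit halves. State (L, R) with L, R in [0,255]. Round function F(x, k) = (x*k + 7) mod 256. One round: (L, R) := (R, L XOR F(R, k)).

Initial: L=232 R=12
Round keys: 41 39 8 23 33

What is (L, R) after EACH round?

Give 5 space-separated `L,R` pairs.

Answer: 12,27 27,40 40,92 92,99 99,150

Derivation:
Round 1 (k=41): L=12 R=27
Round 2 (k=39): L=27 R=40
Round 3 (k=8): L=40 R=92
Round 4 (k=23): L=92 R=99
Round 5 (k=33): L=99 R=150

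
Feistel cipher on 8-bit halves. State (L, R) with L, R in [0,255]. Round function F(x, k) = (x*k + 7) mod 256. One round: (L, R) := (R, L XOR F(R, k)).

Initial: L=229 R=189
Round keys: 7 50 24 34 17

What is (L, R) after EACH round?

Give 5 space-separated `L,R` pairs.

Round 1 (k=7): L=189 R=215
Round 2 (k=50): L=215 R=184
Round 3 (k=24): L=184 R=144
Round 4 (k=34): L=144 R=159
Round 5 (k=17): L=159 R=6

Answer: 189,215 215,184 184,144 144,159 159,6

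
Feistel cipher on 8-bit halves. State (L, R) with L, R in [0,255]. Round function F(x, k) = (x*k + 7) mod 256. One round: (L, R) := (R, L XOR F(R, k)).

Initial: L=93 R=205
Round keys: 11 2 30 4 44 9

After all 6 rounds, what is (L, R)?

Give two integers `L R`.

Round 1 (k=11): L=205 R=139
Round 2 (k=2): L=139 R=208
Round 3 (k=30): L=208 R=236
Round 4 (k=4): L=236 R=103
Round 5 (k=44): L=103 R=87
Round 6 (k=9): L=87 R=113

Answer: 87 113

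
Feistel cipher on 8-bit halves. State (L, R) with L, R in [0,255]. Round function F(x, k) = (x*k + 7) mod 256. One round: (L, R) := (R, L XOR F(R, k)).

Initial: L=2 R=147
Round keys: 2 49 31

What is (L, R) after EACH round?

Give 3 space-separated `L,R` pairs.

Round 1 (k=2): L=147 R=47
Round 2 (k=49): L=47 R=149
Round 3 (k=31): L=149 R=61

Answer: 147,47 47,149 149,61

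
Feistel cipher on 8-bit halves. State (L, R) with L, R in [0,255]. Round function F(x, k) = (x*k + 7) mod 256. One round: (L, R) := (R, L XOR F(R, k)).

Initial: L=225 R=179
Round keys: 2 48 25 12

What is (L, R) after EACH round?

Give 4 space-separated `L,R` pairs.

Answer: 179,140 140,244 244,87 87,239

Derivation:
Round 1 (k=2): L=179 R=140
Round 2 (k=48): L=140 R=244
Round 3 (k=25): L=244 R=87
Round 4 (k=12): L=87 R=239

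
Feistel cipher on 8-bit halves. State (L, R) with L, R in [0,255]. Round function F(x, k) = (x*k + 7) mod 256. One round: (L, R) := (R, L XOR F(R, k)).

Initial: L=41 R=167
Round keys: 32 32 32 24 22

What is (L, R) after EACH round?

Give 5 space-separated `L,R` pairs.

Round 1 (k=32): L=167 R=206
Round 2 (k=32): L=206 R=96
Round 3 (k=32): L=96 R=201
Round 4 (k=24): L=201 R=191
Round 5 (k=22): L=191 R=184

Answer: 167,206 206,96 96,201 201,191 191,184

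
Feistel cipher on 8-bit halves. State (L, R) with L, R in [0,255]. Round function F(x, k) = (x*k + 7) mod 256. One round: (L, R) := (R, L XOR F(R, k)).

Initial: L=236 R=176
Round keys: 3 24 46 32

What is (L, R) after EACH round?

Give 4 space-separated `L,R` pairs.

Answer: 176,251 251,63 63,162 162,120

Derivation:
Round 1 (k=3): L=176 R=251
Round 2 (k=24): L=251 R=63
Round 3 (k=46): L=63 R=162
Round 4 (k=32): L=162 R=120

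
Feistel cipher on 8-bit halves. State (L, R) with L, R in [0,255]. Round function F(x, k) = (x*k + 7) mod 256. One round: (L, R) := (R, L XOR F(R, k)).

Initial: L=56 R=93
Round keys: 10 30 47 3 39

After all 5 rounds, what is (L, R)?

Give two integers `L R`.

Answer: 25 104

Derivation:
Round 1 (k=10): L=93 R=145
Round 2 (k=30): L=145 R=88
Round 3 (k=47): L=88 R=190
Round 4 (k=3): L=190 R=25
Round 5 (k=39): L=25 R=104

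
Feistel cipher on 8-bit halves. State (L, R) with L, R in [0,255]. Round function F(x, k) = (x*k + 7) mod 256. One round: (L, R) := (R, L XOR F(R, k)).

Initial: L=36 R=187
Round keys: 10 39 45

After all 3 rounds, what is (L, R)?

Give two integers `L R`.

Round 1 (k=10): L=187 R=113
Round 2 (k=39): L=113 R=133
Round 3 (k=45): L=133 R=25

Answer: 133 25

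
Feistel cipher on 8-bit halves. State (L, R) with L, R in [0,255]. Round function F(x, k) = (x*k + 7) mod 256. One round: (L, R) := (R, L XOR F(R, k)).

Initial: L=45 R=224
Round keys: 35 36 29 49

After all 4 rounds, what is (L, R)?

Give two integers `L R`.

Round 1 (k=35): L=224 R=138
Round 2 (k=36): L=138 R=143
Round 3 (k=29): L=143 R=176
Round 4 (k=49): L=176 R=56

Answer: 176 56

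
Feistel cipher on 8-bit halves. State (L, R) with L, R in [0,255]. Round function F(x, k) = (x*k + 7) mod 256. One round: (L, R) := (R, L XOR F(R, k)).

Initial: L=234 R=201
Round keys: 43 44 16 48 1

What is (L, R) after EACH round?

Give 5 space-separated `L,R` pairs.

Round 1 (k=43): L=201 R=32
Round 2 (k=44): L=32 R=78
Round 3 (k=16): L=78 R=199
Round 4 (k=48): L=199 R=25
Round 5 (k=1): L=25 R=231

Answer: 201,32 32,78 78,199 199,25 25,231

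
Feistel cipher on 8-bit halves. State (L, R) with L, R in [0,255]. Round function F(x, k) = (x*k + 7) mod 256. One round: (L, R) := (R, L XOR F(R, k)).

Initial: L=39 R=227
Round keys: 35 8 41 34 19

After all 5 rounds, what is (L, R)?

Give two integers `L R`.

Round 1 (k=35): L=227 R=55
Round 2 (k=8): L=55 R=92
Round 3 (k=41): L=92 R=244
Round 4 (k=34): L=244 R=51
Round 5 (k=19): L=51 R=36

Answer: 51 36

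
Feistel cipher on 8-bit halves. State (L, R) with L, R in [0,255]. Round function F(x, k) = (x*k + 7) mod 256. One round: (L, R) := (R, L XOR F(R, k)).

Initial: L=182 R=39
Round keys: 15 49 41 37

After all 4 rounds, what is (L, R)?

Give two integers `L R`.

Answer: 39 128

Derivation:
Round 1 (k=15): L=39 R=230
Round 2 (k=49): L=230 R=42
Round 3 (k=41): L=42 R=39
Round 4 (k=37): L=39 R=128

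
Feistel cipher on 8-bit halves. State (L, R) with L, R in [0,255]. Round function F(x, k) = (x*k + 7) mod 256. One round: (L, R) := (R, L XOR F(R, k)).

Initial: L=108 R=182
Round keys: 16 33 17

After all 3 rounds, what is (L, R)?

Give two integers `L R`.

Round 1 (k=16): L=182 R=11
Round 2 (k=33): L=11 R=196
Round 3 (k=17): L=196 R=0

Answer: 196 0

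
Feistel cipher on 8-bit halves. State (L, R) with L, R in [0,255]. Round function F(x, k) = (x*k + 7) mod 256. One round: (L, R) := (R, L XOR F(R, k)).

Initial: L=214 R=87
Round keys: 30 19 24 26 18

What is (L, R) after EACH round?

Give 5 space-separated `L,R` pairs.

Round 1 (k=30): L=87 R=239
Round 2 (k=19): L=239 R=147
Round 3 (k=24): L=147 R=32
Round 4 (k=26): L=32 R=212
Round 5 (k=18): L=212 R=207

Answer: 87,239 239,147 147,32 32,212 212,207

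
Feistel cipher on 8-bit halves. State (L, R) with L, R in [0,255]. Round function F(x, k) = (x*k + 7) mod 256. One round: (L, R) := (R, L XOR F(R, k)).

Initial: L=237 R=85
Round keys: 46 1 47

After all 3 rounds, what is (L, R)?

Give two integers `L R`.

Round 1 (k=46): L=85 R=160
Round 2 (k=1): L=160 R=242
Round 3 (k=47): L=242 R=213

Answer: 242 213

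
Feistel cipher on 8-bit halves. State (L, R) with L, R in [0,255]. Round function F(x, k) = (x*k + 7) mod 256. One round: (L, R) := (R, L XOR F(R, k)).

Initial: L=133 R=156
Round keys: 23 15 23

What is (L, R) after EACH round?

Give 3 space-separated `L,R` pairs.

Round 1 (k=23): L=156 R=142
Round 2 (k=15): L=142 R=197
Round 3 (k=23): L=197 R=52

Answer: 156,142 142,197 197,52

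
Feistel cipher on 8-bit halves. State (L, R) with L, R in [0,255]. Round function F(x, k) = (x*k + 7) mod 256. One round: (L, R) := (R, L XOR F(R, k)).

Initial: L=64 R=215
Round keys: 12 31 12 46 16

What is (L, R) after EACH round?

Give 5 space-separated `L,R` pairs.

Answer: 215,91 91,219 219,16 16,60 60,215

Derivation:
Round 1 (k=12): L=215 R=91
Round 2 (k=31): L=91 R=219
Round 3 (k=12): L=219 R=16
Round 4 (k=46): L=16 R=60
Round 5 (k=16): L=60 R=215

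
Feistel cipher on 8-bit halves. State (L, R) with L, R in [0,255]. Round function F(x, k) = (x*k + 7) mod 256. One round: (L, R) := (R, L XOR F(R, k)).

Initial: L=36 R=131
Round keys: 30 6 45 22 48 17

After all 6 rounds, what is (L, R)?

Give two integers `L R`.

Answer: 199 191

Derivation:
Round 1 (k=30): L=131 R=69
Round 2 (k=6): L=69 R=38
Round 3 (k=45): L=38 R=240
Round 4 (k=22): L=240 R=129
Round 5 (k=48): L=129 R=199
Round 6 (k=17): L=199 R=191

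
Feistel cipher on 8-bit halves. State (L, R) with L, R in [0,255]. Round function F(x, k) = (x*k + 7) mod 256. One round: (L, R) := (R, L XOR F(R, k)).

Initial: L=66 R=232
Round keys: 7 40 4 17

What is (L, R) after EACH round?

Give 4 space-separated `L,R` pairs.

Answer: 232,29 29,103 103,190 190,194

Derivation:
Round 1 (k=7): L=232 R=29
Round 2 (k=40): L=29 R=103
Round 3 (k=4): L=103 R=190
Round 4 (k=17): L=190 R=194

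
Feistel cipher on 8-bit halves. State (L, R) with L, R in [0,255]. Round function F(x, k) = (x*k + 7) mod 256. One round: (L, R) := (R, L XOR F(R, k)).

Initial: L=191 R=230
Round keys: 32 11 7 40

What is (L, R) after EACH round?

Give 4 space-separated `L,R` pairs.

Round 1 (k=32): L=230 R=120
Round 2 (k=11): L=120 R=201
Round 3 (k=7): L=201 R=254
Round 4 (k=40): L=254 R=126

Answer: 230,120 120,201 201,254 254,126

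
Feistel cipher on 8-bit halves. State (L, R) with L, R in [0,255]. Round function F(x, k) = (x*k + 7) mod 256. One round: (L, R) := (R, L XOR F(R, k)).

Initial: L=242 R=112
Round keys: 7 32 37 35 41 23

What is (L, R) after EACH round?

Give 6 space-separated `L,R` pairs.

Answer: 112,229 229,215 215,255 255,51 51,205 205,65

Derivation:
Round 1 (k=7): L=112 R=229
Round 2 (k=32): L=229 R=215
Round 3 (k=37): L=215 R=255
Round 4 (k=35): L=255 R=51
Round 5 (k=41): L=51 R=205
Round 6 (k=23): L=205 R=65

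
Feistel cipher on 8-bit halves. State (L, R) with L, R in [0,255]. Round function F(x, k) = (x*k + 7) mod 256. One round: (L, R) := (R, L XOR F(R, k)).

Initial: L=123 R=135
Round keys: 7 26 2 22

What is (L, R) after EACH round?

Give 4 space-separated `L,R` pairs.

Round 1 (k=7): L=135 R=195
Round 2 (k=26): L=195 R=82
Round 3 (k=2): L=82 R=104
Round 4 (k=22): L=104 R=165

Answer: 135,195 195,82 82,104 104,165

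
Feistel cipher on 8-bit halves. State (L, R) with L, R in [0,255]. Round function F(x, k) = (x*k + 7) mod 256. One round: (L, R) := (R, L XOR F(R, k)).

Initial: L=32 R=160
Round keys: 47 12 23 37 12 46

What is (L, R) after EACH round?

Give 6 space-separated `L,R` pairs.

Round 1 (k=47): L=160 R=71
Round 2 (k=12): L=71 R=251
Round 3 (k=23): L=251 R=211
Round 4 (k=37): L=211 R=125
Round 5 (k=12): L=125 R=48
Round 6 (k=46): L=48 R=218

Answer: 160,71 71,251 251,211 211,125 125,48 48,218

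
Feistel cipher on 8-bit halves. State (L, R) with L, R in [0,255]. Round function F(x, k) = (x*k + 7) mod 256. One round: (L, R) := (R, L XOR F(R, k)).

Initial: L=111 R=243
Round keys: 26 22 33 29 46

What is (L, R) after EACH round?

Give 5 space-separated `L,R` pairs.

Round 1 (k=26): L=243 R=218
Round 2 (k=22): L=218 R=48
Round 3 (k=33): L=48 R=237
Round 4 (k=29): L=237 R=208
Round 5 (k=46): L=208 R=138

Answer: 243,218 218,48 48,237 237,208 208,138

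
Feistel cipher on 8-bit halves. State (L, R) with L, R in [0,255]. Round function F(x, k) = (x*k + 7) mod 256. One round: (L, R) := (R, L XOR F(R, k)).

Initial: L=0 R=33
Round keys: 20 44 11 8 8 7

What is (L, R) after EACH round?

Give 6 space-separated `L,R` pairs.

Answer: 33,155 155,138 138,110 110,253 253,129 129,115

Derivation:
Round 1 (k=20): L=33 R=155
Round 2 (k=44): L=155 R=138
Round 3 (k=11): L=138 R=110
Round 4 (k=8): L=110 R=253
Round 5 (k=8): L=253 R=129
Round 6 (k=7): L=129 R=115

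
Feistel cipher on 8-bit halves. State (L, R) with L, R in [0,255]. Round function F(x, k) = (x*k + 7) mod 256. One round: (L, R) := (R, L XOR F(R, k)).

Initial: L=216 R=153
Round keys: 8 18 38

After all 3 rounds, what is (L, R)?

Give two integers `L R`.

Round 1 (k=8): L=153 R=23
Round 2 (k=18): L=23 R=60
Round 3 (k=38): L=60 R=248

Answer: 60 248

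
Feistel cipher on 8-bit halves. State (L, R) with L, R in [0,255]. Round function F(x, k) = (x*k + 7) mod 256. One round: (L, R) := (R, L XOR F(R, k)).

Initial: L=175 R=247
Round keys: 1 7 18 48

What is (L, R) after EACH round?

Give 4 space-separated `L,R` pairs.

Round 1 (k=1): L=247 R=81
Round 2 (k=7): L=81 R=201
Round 3 (k=18): L=201 R=120
Round 4 (k=48): L=120 R=78

Answer: 247,81 81,201 201,120 120,78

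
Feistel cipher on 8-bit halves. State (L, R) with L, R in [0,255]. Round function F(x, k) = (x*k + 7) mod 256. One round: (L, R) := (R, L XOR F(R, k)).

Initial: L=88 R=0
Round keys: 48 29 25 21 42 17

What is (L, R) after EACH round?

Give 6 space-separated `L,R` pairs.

Round 1 (k=48): L=0 R=95
Round 2 (k=29): L=95 R=202
Round 3 (k=25): L=202 R=158
Round 4 (k=21): L=158 R=55
Round 5 (k=42): L=55 R=147
Round 6 (k=17): L=147 R=253

Answer: 0,95 95,202 202,158 158,55 55,147 147,253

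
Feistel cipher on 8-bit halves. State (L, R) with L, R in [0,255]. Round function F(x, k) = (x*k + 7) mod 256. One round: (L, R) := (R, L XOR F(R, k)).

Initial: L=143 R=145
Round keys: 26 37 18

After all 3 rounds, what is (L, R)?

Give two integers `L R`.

Answer: 220 49

Derivation:
Round 1 (k=26): L=145 R=78
Round 2 (k=37): L=78 R=220
Round 3 (k=18): L=220 R=49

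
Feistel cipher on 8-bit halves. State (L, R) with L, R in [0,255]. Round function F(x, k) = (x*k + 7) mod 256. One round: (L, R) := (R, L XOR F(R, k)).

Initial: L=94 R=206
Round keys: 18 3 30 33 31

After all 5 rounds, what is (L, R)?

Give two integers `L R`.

Round 1 (k=18): L=206 R=221
Round 2 (k=3): L=221 R=80
Round 3 (k=30): L=80 R=186
Round 4 (k=33): L=186 R=81
Round 5 (k=31): L=81 R=108

Answer: 81 108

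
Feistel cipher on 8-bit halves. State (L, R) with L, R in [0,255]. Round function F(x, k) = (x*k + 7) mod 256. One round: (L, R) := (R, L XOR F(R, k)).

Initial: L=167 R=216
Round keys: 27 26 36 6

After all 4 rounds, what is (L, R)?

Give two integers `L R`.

Answer: 75 134

Derivation:
Round 1 (k=27): L=216 R=104
Round 2 (k=26): L=104 R=79
Round 3 (k=36): L=79 R=75
Round 4 (k=6): L=75 R=134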